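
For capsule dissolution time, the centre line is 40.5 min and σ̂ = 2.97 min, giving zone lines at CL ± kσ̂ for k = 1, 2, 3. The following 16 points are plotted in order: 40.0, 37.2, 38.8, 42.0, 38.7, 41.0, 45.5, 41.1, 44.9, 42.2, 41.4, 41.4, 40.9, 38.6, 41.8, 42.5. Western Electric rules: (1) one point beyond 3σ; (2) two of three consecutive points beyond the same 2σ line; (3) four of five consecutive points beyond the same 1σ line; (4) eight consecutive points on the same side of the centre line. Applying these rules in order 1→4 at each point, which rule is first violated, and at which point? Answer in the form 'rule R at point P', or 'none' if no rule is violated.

rule 4 at point 13

Zone of each point (C = within 1σ̂, B = 1σ̂–2σ̂, A = 2σ̂–3σ̂, * = beyond 3σ̂; sign = side of CL): 1:-C, 2:-B, 3:-C, 4:+C, 5:-C, 6:+C, 7:+B, 8:+C, 9:+B, 10:+C, 11:+C, 12:+C, 13:+C, 14:-C, 15:+C, 16:+C
Rule 4 (eight consecutive points on the same side of the centre line) is satisfied at point 13.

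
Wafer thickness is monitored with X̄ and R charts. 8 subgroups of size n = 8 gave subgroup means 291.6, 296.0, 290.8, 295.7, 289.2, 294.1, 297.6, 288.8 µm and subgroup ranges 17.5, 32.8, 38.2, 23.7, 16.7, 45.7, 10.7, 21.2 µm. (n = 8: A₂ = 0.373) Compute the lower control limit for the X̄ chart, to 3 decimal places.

X̄̄ = (291.6 + 296.0 + 290.8 + 295.7 + 289.2 + 294.1 + 297.6 + 288.8) / 8 = 2343.8000 / 8 = 292.9750
R̄ = (17.5 + 32.8 + 38.2 + 23.7 + 16.7 + 45.7 + 10.7 + 21.2) / 8 = 206.5000 / 8 = 25.8125
LCL = X̄̄ − A₂·R̄ = 292.9750 − 0.373 × 25.8125 = 283.3469

283.347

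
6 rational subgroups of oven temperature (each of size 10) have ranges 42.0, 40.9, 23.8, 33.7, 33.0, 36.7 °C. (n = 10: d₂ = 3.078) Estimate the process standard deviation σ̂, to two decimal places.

R̄ = (42.0 + 40.9 + 23.8 + 33.7 + 33.0 + 36.7) / 6 = 35.0167
σ̂ = R̄ / d₂ = 35.0167 / 3.078 = 11.3764

11.38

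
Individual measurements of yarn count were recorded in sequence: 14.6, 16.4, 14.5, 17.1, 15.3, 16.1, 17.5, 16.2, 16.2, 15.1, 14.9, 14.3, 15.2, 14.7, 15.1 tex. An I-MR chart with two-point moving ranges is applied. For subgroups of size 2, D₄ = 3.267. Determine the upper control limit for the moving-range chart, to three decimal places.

Moving ranges: 1.8, 1.9, 2.6, 1.8, 0.8, 1.4, 1.3, 0.0, 1.1, 0.2, 0.6, 0.9, 0.5, 0.4; M̄R̄ = 15.3000 / 14 = 1.0929
UCL_MR = D₄·M̄R̄ = 3.267 × 1.0929 = 3.5704

3.570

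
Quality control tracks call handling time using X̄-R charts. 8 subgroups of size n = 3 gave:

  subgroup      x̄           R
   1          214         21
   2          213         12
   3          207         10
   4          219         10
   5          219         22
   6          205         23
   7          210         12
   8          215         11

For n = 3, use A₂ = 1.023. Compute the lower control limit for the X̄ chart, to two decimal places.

X̄̄ = (214 + 213 + 207 + 219 + 219 + 205 + 210 + 215) / 8 = 1702.0000 / 8 = 212.7500
R̄ = (21 + 12 + 10 + 10 + 22 + 23 + 12 + 11) / 8 = 121.0000 / 8 = 15.1250
LCL = X̄̄ − A₂·R̄ = 212.7500 − 1.023 × 15.1250 = 197.2771

197.28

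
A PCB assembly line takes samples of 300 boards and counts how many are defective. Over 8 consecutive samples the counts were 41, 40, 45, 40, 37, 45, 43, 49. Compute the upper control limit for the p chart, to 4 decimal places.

0.2021

p̄ = Σdᵢ / (k·n) = 340 / (8 × 300) = 0.14167
UCL = p̄ + 3·√(p̄(1−p̄)/n) = 0.14167 + 3 × √(0.14167×0.85833/300) = 0.14167 + 3 × 0.02013 = 0.20206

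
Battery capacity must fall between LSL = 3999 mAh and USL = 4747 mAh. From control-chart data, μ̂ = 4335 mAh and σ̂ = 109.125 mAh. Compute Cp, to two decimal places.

Cp = (USL − LSL) / (6σ̂) = (4747 − 3999) / (6 × 109.125) = 748.0000 / 654.7500 = 1.1424

1.14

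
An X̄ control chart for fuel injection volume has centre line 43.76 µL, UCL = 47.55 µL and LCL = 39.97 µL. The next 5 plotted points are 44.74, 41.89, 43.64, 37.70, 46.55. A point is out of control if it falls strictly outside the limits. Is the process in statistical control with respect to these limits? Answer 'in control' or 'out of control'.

Compare each point to [39.97, 47.55]: sample 4 = 37.70 < LCL.

out of control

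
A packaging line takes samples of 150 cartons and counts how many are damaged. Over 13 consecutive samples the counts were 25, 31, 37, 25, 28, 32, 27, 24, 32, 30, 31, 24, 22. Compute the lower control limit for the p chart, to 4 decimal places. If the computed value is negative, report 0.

0.0929

p̄ = Σdᵢ / (k·n) = 368 / (13 × 150) = 0.18872
LCL = p̄ − 3·√(p̄(1−p̄)/n) = 0.18872 − 3 × 0.03195 = 0.09287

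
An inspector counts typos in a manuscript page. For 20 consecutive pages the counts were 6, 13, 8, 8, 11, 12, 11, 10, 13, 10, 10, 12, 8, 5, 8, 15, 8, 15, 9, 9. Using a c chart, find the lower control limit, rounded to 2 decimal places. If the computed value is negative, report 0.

c̄ = (6 + 13 + 8 + 8 + 11 + 12 + 11 + 10 + 13 + 10 + 10 + 12 + 8 + 5 + 8 + 15 + 8 + 15 + 9 + 9) / 20 = 201 / 20 = 10.0500
LCL = c̄ − 3√c̄ = 10.0500 − 3 × 3.1702 = 0.5395

0.54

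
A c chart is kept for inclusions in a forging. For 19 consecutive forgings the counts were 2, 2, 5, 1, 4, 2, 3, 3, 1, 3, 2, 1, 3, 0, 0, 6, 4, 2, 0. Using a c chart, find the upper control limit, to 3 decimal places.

6.881

c̄ = (2 + 2 + 5 + 1 + 4 + 2 + 3 + 3 + 1 + 3 + 2 + 1 + 3 + 0 + 0 + 6 + 4 + 2 + 0) / 19 = 44 / 19 = 2.3158
UCL = c̄ + 3√c̄ = 2.3158 + 3 × √2.3158 = 2.3158 + 3 × 1.5218 = 6.8811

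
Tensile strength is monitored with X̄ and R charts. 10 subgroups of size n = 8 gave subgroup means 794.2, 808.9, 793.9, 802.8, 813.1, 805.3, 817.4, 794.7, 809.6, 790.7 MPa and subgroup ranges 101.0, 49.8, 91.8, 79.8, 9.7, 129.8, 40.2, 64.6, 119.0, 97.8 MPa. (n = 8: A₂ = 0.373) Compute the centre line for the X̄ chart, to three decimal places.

X̄̄ = (794.2 + 808.9 + 793.9 + 802.8 + 813.1 + 805.3 + 817.4 + 794.7 + 809.6 + 790.7) / 10 = 8030.6000 / 10 = 803.0600
CL = X̄̄ = 803.0600

803.060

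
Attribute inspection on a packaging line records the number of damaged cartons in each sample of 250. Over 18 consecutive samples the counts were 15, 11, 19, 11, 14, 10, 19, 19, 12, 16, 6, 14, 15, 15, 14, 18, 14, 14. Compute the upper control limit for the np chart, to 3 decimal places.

25.209

p̄ = Σdᵢ / (k·n) = 256 / (18 × 250) = 0.05689
UCL = np̄ + 3·√(np̄(1−p̄)) = 14.2222 + 3 × √(14.2222×0.94311) = 14.2222 + 3 × 3.6624 = 25.2094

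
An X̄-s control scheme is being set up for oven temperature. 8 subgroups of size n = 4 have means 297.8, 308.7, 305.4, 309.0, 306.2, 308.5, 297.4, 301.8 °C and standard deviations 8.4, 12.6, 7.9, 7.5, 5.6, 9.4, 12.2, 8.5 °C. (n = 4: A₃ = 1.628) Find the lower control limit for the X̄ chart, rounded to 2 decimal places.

289.68

X̄̄ = (297.8 + 308.7 + 305.4 + 309.0 + 306.2 + 308.5 + 297.4 + 301.8) / 8 = 304.3500
s̄ = (8.4 + 12.6 + 7.9 + 7.5 + 5.6 + 9.4 + 12.2 + 8.5) / 8 = 9.0125
LCL = X̄̄ − A₃·s̄ = 304.3500 − 1.628 × 9.0125 = 289.6777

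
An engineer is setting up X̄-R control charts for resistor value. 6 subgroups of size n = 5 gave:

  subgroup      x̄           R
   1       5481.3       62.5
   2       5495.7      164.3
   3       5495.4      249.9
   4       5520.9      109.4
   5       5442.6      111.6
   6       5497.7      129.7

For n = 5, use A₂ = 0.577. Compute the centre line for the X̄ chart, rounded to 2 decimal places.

X̄̄ = (5481.3 + 5495.7 + 5495.4 + 5520.9 + 5442.6 + 5497.7) / 6 = 32933.6000 / 6 = 5488.9333
CL = X̄̄ = 5488.9333

5488.93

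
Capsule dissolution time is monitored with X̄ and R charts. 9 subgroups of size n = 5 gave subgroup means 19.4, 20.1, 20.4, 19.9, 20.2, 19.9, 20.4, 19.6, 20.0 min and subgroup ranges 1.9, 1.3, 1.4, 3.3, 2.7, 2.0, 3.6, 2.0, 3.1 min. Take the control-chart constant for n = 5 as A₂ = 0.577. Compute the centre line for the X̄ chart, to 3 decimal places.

19.989

X̄̄ = (19.4 + 20.1 + 20.4 + 19.9 + 20.2 + 19.9 + 20.4 + 19.6 + 20.0) / 9 = 179.9000 / 9 = 19.9889
CL = X̄̄ = 19.9889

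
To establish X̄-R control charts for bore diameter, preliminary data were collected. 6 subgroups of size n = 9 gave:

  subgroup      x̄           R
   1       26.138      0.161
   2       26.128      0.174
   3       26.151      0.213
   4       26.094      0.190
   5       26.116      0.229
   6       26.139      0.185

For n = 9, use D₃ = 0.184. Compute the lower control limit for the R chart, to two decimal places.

R̄ = (0.161 + 0.174 + 0.213 + 0.190 + 0.229 + 0.185) / 6 = 1.1520 / 6 = 0.1920
LCL_R = D₃·R̄ = 0.184 × 0.1920 = 0.0353

0.04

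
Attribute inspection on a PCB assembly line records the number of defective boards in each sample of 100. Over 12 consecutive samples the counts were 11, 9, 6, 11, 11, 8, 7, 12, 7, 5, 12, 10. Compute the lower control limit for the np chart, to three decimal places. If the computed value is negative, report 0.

0.462

p̄ = Σdᵢ / (k·n) = 109 / (12 × 100) = 0.09083
LCL = np̄ − 3·√(np̄(1−p̄)) = 9.0833 − 3 × 2.8737 = 0.4622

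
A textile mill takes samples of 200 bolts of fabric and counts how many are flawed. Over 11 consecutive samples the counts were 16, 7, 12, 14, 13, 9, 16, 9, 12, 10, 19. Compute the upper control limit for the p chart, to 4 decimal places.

p̄ = Σdᵢ / (k·n) = 137 / (11 × 200) = 0.06227
UCL = p̄ + 3·√(p̄(1−p̄)/n) = 0.06227 + 3 × √(0.06227×0.93773/200) = 0.06227 + 3 × 0.01709 = 0.11353

0.1135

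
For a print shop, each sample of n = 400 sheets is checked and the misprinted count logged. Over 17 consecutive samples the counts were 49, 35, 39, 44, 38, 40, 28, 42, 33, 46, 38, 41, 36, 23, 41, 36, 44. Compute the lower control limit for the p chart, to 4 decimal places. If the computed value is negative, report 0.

p̄ = Σdᵢ / (k·n) = 653 / (17 × 400) = 0.09603
LCL = p̄ − 3·√(p̄(1−p̄)/n) = 0.09603 − 3 × 0.01473 = 0.05183

0.0518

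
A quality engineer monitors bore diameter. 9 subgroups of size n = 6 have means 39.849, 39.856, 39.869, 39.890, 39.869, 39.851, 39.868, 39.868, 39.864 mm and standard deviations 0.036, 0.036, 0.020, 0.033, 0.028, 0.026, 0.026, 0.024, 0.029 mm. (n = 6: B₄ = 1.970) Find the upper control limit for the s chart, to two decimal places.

s̄ = (0.036 + 0.036 + 0.020 + 0.033 + 0.028 + 0.026 + 0.026 + 0.024 + 0.029) / 9 = 0.0287
UCL_s = B₄·s̄ = 1.970 × 0.0287 = 0.0565

0.06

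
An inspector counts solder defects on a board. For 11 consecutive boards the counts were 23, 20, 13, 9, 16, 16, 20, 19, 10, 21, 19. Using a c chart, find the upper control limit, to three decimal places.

29.245

c̄ = (23 + 20 + 13 + 9 + 16 + 16 + 20 + 19 + 10 + 21 + 19) / 11 = 186 / 11 = 16.9091
UCL = c̄ + 3√c̄ = 16.9091 + 3 × √16.9091 = 16.9091 + 3 × 4.1121 = 29.2453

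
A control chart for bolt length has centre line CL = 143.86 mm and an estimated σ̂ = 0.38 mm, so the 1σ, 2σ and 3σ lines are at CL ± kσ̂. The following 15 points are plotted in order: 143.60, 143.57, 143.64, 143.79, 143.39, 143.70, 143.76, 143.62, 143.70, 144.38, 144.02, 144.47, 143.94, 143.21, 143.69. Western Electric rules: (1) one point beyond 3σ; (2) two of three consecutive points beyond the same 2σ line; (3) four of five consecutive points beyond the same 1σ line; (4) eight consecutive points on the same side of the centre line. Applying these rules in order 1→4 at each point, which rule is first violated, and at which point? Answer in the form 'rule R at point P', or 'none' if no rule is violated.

Zone of each point (C = within 1σ̂, B = 1σ̂–2σ̂, A = 2σ̂–3σ̂, * = beyond 3σ̂; sign = side of CL): 1:-C, 2:-C, 3:-C, 4:-C, 5:-B, 6:-C, 7:-C, 8:-C, 9:-C, 10:+B, 11:+C, 12:+B, 13:+C, 14:-B, 15:-C
Rule 4 (eight consecutive points on the same side of the centre line) is satisfied at point 8.

rule 4 at point 8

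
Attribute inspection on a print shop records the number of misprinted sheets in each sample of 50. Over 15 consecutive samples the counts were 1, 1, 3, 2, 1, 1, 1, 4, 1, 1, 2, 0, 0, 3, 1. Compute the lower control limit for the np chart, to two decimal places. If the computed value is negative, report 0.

0.00

p̄ = Σdᵢ / (k·n) = 22 / (15 × 50) = 0.02933
LCL = np̄ − 3·√(np̄(1−p̄)) = 1.4667 − 3 × 1.1932 = -2.1128 → 0 (negative, so LCL = 0)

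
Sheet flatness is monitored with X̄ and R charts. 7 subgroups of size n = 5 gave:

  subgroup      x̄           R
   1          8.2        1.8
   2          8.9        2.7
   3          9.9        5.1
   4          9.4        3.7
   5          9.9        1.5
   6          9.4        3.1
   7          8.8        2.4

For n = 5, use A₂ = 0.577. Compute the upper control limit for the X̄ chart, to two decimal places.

X̄̄ = (8.2 + 8.9 + 9.9 + 9.4 + 9.9 + 9.4 + 8.8) / 7 = 64.5000 / 7 = 9.2143
R̄ = (1.8 + 2.7 + 5.1 + 3.7 + 1.5 + 3.1 + 2.4) / 7 = 20.3000 / 7 = 2.9000
UCL = X̄̄ + A₂·R̄ = 9.2143 + 0.577 × 2.9000 = 10.8876

10.89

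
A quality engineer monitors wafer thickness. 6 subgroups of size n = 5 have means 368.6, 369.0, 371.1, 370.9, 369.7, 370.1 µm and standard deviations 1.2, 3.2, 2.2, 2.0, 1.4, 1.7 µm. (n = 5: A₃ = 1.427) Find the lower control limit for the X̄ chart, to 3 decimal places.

X̄̄ = (368.6 + 369.0 + 371.1 + 370.9 + 369.7 + 370.1) / 6 = 369.9000
s̄ = (1.2 + 3.2 + 2.2 + 2.0 + 1.4 + 1.7) / 6 = 1.9500
LCL = X̄̄ − A₃·s̄ = 369.9000 − 1.427 × 1.9500 = 367.1174

367.117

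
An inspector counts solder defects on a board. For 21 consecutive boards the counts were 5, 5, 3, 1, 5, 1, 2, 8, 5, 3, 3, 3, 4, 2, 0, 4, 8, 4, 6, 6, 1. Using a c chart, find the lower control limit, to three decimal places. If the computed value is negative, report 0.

0.000

c̄ = (5 + 5 + 3 + 1 + 5 + 1 + 2 + 8 + 5 + 3 + 3 + 3 + 4 + 2 + 0 + 4 + 8 + 4 + 6 + 6 + 1) / 21 = 79 / 21 = 3.7619
LCL = c̄ − 3√c̄ = 3.7619 − 3 × 1.9396 = -2.0568 → 0 (cannot be negative)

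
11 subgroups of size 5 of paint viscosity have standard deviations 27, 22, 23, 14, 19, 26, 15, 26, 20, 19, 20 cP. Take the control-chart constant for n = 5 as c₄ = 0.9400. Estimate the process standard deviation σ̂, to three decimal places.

s̄ = (27 + 22 + 23 + 14 + 19 + 26 + 15 + 26 + 20 + 19 + 20) / 11 = 21.0000
σ̂ = s̄ / c₄ = 21.0000 / 0.9400 = 22.3404

22.340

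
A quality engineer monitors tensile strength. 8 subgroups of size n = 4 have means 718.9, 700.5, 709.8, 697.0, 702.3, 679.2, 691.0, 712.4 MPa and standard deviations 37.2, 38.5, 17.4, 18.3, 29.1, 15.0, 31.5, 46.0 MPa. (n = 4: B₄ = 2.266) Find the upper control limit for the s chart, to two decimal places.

66.00

s̄ = (37.2 + 38.5 + 17.4 + 18.3 + 29.1 + 15.0 + 31.5 + 46.0) / 8 = 29.1250
UCL_s = B₄·s̄ = 2.266 × 29.1250 = 65.9972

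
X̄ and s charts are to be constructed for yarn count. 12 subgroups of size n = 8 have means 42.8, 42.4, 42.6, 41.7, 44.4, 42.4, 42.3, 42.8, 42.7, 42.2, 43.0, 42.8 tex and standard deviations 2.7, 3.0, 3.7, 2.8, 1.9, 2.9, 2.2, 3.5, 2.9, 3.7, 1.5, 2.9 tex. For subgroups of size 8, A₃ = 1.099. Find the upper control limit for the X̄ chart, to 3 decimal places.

45.761

X̄̄ = (42.8 + 42.4 + 42.6 + 41.7 + 44.4 + 42.4 + 42.3 + 42.8 + 42.7 + 42.2 + 43.0 + 42.8) / 12 = 42.6750
s̄ = (2.7 + 3.0 + 3.7 + 2.8 + 1.9 + 2.9 + 2.2 + 3.5 + 2.9 + 3.7 + 1.5 + 2.9) / 12 = 2.8083
UCL = X̄̄ + A₃·s̄ = 42.6750 + 1.099 × 2.8083 = 45.7614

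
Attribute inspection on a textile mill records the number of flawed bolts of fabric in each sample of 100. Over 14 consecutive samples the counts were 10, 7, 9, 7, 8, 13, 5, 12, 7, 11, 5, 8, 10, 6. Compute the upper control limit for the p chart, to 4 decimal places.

0.1676

p̄ = Σdᵢ / (k·n) = 118 / (14 × 100) = 0.08429
UCL = p̄ + 3·√(p̄(1−p̄)/n) = 0.08429 + 3 × √(0.08429×0.91571/100) = 0.08429 + 3 × 0.02778 = 0.16763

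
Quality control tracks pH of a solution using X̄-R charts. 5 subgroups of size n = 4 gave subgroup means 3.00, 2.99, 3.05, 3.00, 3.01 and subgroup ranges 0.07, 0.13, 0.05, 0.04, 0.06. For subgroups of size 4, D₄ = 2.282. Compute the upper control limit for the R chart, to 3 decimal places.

0.160

R̄ = (0.07 + 0.13 + 0.05 + 0.04 + 0.06) / 5 = 0.3500 / 5 = 0.0700
UCL_R = D₄·R̄ = 2.282 × 0.0700 = 0.1597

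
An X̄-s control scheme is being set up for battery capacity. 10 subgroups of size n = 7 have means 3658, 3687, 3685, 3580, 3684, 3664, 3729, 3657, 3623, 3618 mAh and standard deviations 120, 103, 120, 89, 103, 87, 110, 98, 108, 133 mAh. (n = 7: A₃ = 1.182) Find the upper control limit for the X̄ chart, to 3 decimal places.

3785.092

X̄̄ = (3658 + 3687 + 3685 + 3580 + 3684 + 3664 + 3729 + 3657 + 3623 + 3618) / 10 = 3658.5000
s̄ = (120 + 103 + 120 + 89 + 103 + 87 + 110 + 98 + 108 + 133) / 10 = 107.1000
UCL = X̄̄ + A₃·s̄ = 3658.5000 + 1.182 × 107.1000 = 3785.0922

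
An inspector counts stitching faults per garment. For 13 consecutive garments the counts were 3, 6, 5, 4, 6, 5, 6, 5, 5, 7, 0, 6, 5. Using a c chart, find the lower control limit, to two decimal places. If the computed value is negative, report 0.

0.00

c̄ = (3 + 6 + 5 + 4 + 6 + 5 + 6 + 5 + 5 + 7 + 0 + 6 + 5) / 13 = 63 / 13 = 4.8462
LCL = c̄ − 3√c̄ = 4.8462 − 3 × 2.2014 = -1.7580 → 0 (cannot be negative)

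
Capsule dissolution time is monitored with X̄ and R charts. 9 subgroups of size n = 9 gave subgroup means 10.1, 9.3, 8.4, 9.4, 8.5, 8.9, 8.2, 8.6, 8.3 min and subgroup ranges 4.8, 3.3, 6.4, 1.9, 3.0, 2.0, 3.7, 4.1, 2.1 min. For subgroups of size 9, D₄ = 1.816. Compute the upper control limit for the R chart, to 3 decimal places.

R̄ = (4.8 + 3.3 + 6.4 + 1.9 + 3.0 + 2.0 + 3.7 + 4.1 + 2.1) / 9 = 31.3000 / 9 = 3.4778
UCL_R = D₄·R̄ = 1.816 × 3.4778 = 6.3156

6.316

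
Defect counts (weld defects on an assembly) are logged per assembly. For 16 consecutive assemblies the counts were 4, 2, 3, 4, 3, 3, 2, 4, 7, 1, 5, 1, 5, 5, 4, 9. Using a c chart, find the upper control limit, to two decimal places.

c̄ = (4 + 2 + 3 + 4 + 3 + 3 + 2 + 4 + 7 + 1 + 5 + 1 + 5 + 5 + 4 + 9) / 16 = 62 / 16 = 3.8750
UCL = c̄ + 3√c̄ = 3.8750 + 3 × √3.8750 = 3.8750 + 3 × 1.9685 = 9.7805

9.78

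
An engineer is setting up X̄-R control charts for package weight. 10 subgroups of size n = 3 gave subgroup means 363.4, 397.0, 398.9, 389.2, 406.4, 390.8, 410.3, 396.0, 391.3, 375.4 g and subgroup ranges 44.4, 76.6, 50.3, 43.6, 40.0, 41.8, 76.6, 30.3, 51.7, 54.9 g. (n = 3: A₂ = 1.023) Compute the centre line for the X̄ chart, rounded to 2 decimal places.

X̄̄ = (363.4 + 397.0 + 398.9 + 389.2 + 406.4 + 390.8 + 410.3 + 396.0 + 391.3 + 375.4) / 10 = 3918.7000 / 10 = 391.8700
CL = X̄̄ = 391.8700

391.87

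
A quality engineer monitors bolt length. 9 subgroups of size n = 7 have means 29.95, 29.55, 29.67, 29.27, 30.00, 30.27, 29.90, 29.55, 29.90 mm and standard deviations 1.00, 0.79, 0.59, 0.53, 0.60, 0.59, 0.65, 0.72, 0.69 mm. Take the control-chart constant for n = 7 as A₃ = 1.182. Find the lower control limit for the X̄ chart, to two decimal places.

X̄̄ = (29.95 + 29.55 + 29.67 + 29.27 + 30.00 + 30.27 + 29.90 + 29.55 + 29.90) / 9 = 29.7844
s̄ = (1.00 + 0.79 + 0.59 + 0.53 + 0.60 + 0.59 + 0.65 + 0.72 + 0.69) / 9 = 0.6844
LCL = X̄̄ − A₃·s̄ = 29.7844 − 1.182 × 0.6844 = 28.9754

28.98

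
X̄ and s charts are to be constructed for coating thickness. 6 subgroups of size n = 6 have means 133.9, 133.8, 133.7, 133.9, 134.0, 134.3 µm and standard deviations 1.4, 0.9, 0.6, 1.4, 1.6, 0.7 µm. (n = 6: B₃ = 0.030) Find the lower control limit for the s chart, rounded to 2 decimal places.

0.03

s̄ = (1.4 + 0.9 + 0.6 + 1.4 + 1.6 + 0.7) / 6 = 1.1000
LCL_s = B₃·s̄ = 0.030 × 1.1000 = 0.0330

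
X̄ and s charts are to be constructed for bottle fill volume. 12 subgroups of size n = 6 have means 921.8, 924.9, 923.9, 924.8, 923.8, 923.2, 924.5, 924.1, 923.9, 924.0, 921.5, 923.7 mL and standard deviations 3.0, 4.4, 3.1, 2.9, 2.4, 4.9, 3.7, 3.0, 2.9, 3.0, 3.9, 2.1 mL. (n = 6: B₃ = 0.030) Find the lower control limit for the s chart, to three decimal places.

0.098

s̄ = (3.0 + 4.4 + 3.1 + 2.9 + 2.4 + 4.9 + 3.7 + 3.0 + 2.9 + 3.0 + 3.9 + 2.1) / 12 = 3.2750
LCL_s = B₃·s̄ = 0.030 × 3.2750 = 0.0982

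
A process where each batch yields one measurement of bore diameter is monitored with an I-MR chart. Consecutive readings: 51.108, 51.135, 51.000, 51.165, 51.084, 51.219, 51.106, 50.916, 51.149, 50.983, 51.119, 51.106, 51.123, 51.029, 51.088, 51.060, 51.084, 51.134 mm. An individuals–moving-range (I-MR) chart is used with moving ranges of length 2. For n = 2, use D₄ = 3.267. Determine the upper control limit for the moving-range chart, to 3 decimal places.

0.320

Moving ranges: 0.027, 0.135, 0.165, 0.081, 0.135, 0.113, 0.190, 0.233, 0.166, 0.136, 0.013, 0.017, 0.094, 0.059, 0.028, 0.024, 0.050; M̄R̄ = 1.6660 / 17 = 0.0980
UCL_MR = D₄·M̄R̄ = 3.267 × 0.0980 = 0.3202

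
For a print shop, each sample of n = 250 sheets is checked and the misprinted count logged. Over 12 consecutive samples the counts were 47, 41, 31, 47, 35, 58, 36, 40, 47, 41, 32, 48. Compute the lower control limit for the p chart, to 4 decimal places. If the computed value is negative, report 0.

p̄ = Σdᵢ / (k·n) = 503 / (12 × 250) = 0.16767
LCL = p̄ − 3·√(p̄(1−p̄)/n) = 0.16767 − 3 × 0.02363 = 0.09679

0.0968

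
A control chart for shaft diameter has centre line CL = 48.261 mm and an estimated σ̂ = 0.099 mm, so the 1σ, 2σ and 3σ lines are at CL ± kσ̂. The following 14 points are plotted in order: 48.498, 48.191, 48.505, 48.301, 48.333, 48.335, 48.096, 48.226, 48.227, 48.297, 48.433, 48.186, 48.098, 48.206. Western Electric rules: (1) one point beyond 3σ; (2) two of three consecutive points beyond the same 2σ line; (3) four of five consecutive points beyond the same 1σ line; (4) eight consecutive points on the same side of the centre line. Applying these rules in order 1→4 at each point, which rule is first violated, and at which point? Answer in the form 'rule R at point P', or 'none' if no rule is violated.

rule 2 at point 3

Zone of each point (C = within 1σ̂, B = 1σ̂–2σ̂, A = 2σ̂–3σ̂, * = beyond 3σ̂; sign = side of CL): 1:+A, 2:-C, 3:+A, 4:+C, 5:+C, 6:+C, 7:-B, 8:-C, 9:-C, 10:+C, 11:+B, 12:-C, 13:-B, 14:-C
Rule 2 (two of three consecutive points beyond the same 2σ limit) is satisfied at point 3.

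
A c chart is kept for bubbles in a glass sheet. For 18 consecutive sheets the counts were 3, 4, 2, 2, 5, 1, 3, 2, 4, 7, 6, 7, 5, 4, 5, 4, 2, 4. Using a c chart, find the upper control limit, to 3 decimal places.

c̄ = (3 + 4 + 2 + 2 + 5 + 1 + 3 + 2 + 4 + 7 + 6 + 7 + 5 + 4 + 5 + 4 + 2 + 4) / 18 = 70 / 18 = 3.8889
UCL = c̄ + 3√c̄ = 3.8889 + 3 × √3.8889 = 3.8889 + 3 × 1.9720 = 9.8050

9.805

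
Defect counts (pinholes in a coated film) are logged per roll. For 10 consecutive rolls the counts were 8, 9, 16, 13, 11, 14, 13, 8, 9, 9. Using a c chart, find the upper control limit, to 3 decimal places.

c̄ = (8 + 9 + 16 + 13 + 11 + 14 + 13 + 8 + 9 + 9) / 10 = 110 / 10 = 11.0000
UCL = c̄ + 3√c̄ = 11.0000 + 3 × √11.0000 = 11.0000 + 3 × 3.3166 = 20.9499

20.950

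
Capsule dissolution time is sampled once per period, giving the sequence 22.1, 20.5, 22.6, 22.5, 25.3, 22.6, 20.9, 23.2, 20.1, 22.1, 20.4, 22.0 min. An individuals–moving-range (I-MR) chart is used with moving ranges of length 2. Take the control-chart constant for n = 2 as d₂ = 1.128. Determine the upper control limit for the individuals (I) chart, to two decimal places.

X̄ = (22.1 + 20.5 + 22.6 + 22.5 + 25.3 + 22.6 + 20.9 + 23.2 + 20.1 + 22.1 + 20.4 + 22.0) / 12 = 22.0250
Moving ranges: 1.6, 2.1, 0.1, 2.8, 2.7, 1.7, 2.3, 3.1, 2.0, 1.7, 1.6; M̄R̄ = 21.7000 / 11 = 1.9727
UCL = X̄ + 3·M̄R̄/d₂ = 22.0250 + 3 × 1.9727 / 1.128 = 27.2716

27.27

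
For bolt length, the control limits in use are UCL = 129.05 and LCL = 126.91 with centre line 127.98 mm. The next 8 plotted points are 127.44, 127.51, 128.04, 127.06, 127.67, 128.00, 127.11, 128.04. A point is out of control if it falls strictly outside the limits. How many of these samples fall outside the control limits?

0

All 8 points lie within [126.91, 129.05].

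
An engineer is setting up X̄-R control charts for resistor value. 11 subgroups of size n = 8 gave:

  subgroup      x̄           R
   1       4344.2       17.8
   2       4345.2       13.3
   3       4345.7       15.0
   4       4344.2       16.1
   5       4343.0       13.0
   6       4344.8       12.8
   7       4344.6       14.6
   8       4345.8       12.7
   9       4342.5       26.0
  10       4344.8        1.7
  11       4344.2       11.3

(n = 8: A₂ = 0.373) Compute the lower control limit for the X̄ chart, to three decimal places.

4339.222

X̄̄ = (4344.2 + 4345.2 + 4345.7 + 4344.2 + 4343.0 + 4344.8 + 4344.6 + 4345.8 + 4342.5 + 4344.8 + 4344.2) / 11 = 47789.0000 / 11 = 4344.4545
R̄ = (17.8 + 13.3 + 15.0 + 16.1 + 13.0 + 12.8 + 14.6 + 12.7 + 26.0 + 1.7 + 11.3) / 11 = 154.3000 / 11 = 14.0273
LCL = X̄̄ − A₂·R̄ = 4344.4545 − 0.373 × 14.0273 = 4339.2224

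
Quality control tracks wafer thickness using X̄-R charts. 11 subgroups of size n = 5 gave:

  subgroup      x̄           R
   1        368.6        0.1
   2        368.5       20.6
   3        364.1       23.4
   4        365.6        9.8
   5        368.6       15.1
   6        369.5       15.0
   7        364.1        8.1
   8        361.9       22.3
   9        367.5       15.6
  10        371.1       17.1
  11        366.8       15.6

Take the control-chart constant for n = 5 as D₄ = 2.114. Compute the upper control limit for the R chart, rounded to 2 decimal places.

R̄ = (0.1 + 20.6 + 23.4 + 9.8 + 15.1 + 15.0 + 8.1 + 22.3 + 15.6 + 17.1 + 15.6) / 11 = 162.7000 / 11 = 14.7909
UCL_R = D₄·R̄ = 2.114 × 14.7909 = 31.2680

31.27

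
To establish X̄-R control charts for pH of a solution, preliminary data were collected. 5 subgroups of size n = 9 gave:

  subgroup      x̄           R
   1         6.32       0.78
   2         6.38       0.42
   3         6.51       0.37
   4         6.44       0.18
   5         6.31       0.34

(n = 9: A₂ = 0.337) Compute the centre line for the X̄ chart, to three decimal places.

6.392

X̄̄ = (6.32 + 6.38 + 6.51 + 6.44 + 6.31) / 5 = 31.9600 / 5 = 6.3920
CL = X̄̄ = 6.3920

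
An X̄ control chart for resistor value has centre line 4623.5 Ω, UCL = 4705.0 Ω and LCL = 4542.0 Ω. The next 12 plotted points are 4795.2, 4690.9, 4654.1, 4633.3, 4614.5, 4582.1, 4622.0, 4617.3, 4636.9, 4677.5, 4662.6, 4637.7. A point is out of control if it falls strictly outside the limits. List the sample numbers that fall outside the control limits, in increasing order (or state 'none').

Compare each point to [4542.0, 4705.0]: sample 1 = 4795.2 > UCL.

1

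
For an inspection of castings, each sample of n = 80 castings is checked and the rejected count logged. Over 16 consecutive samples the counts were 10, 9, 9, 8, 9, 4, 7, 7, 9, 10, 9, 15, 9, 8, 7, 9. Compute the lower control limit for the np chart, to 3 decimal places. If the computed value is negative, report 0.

p̄ = Σdᵢ / (k·n) = 139 / (16 × 80) = 0.10859
LCL = np̄ − 3·√(np̄(1−p̄)) = 8.6875 − 3 × 2.7828 = 0.3390

0.339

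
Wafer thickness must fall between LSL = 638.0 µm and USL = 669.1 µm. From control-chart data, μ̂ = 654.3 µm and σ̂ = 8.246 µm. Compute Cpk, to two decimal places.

0.60

Cpu = (USL − μ̂) / (3σ̂) = (669.1 − 654.3) / (3 × 8.246) = 0.5983; Cpl = (μ̂ − LSL) / (3σ̂) = (654.3 − 638.0) / (3 × 8.246) = 0.6589; Cpk = min(Cpu, Cpl) = 0.5983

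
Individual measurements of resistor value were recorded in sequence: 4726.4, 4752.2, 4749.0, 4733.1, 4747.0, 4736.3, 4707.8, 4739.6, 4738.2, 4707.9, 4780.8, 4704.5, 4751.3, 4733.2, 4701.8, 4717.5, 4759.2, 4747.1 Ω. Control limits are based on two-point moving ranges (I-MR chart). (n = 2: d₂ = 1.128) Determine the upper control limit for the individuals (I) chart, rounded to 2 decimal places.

4809.71

X̄ = (4726.4 + 4752.2 + 4749.0 + 4733.1 + 4747.0 + 4736.3 + 4707.8 + 4739.6 + 4738.2 + 4707.9 + 4780.8 + 4704.5 + 4751.3 + 4733.2 + 4701.8 + 4717.5 + 4759.2 + 4747.1) / 18 = 4735.1611
Moving ranges: 25.8, 3.2, 15.9, 13.9, 10.7, 28.5, 31.8, 1.4, 30.3, 72.9, 76.3, 46.8, 18.1, 31.4, 15.7, 41.7, 12.1; M̄R̄ = 476.5000 / 17 = 28.0294
UCL = X̄ + 3·M̄R̄/d₂ = 4735.1611 + 3 × 28.0294 / 1.128 = 4809.7074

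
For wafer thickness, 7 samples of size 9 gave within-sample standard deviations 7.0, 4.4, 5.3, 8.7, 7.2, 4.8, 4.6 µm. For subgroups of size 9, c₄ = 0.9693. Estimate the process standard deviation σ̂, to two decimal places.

s̄ = (7.0 + 4.4 + 5.3 + 8.7 + 7.2 + 4.8 + 4.6) / 7 = 6.0000
σ̂ = s̄ / c₄ = 6.0000 / 0.9693 = 6.1900

6.19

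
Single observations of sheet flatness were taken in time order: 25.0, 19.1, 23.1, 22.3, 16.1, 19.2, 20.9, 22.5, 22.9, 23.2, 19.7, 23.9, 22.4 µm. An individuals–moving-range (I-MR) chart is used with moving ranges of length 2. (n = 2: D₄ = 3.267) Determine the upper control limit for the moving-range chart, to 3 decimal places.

Moving ranges: 5.9, 4.0, 0.8, 6.2, 3.1, 1.7, 1.6, 0.4, 0.3, 3.5, 4.2, 1.5; M̄R̄ = 33.2000 / 12 = 2.7667
UCL_MR = D₄·M̄R̄ = 3.267 × 2.7667 = 9.0387

9.039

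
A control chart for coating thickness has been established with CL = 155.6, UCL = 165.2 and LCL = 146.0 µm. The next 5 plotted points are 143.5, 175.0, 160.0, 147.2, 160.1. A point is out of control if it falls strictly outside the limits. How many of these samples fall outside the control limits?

Compare each point to [146.0, 165.2]: sample 1 = 143.5 < LCL; sample 2 = 175.0 > UCL.

2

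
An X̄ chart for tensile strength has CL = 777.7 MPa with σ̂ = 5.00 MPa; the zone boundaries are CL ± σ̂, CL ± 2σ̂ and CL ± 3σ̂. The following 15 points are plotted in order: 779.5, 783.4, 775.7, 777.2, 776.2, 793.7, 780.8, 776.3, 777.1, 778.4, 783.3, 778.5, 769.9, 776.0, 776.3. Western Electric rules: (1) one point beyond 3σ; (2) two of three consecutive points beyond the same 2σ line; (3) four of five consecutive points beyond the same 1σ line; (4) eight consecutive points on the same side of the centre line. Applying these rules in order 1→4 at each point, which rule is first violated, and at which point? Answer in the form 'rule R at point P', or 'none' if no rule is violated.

Zone of each point (C = within 1σ̂, B = 1σ̂–2σ̂, A = 2σ̂–3σ̂, * = beyond 3σ̂; sign = side of CL): 1:+C, 2:+B, 3:-C, 4:-C, 5:-C, 6:+*, 7:+C, 8:-C, 9:-C, 10:+C, 11:+B, 12:+C, 13:-B, 14:-C, 15:-C
Rule 1 (one point beyond the 3σ limits) is satisfied at point 6.

rule 1 at point 6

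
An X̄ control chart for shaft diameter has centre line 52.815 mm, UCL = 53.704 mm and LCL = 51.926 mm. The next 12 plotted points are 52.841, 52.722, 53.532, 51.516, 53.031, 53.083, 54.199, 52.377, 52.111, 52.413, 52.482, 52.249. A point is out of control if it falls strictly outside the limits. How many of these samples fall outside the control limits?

Compare each point to [51.926, 53.704]: sample 4 = 51.516 < LCL; sample 7 = 54.199 > UCL.

2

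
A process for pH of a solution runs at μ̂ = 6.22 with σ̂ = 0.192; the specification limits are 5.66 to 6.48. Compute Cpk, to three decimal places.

0.451

Cpu = (USL − μ̂) / (3σ̂) = (6.48 − 6.22) / (3 × 0.192) = 0.4514; Cpl = (μ̂ − LSL) / (3σ̂) = (6.22 − 5.66) / (3 × 0.192) = 0.9722; Cpk = min(Cpu, Cpl) = 0.4514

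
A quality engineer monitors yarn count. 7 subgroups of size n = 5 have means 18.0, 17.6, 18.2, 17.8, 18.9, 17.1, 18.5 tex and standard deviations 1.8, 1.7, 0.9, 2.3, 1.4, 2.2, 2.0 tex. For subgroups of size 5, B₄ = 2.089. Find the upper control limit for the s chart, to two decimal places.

s̄ = (1.8 + 1.7 + 0.9 + 2.3 + 1.4 + 2.2 + 2.0) / 7 = 1.7571
UCL_s = B₄·s̄ = 2.089 × 1.7571 = 3.6707

3.67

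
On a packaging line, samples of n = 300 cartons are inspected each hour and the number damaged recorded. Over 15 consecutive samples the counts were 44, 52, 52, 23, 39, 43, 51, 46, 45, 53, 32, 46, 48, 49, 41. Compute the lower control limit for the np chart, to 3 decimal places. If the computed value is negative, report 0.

25.838

p̄ = Σdᵢ / (k·n) = 664 / (15 × 300) = 0.14756
LCL = np̄ − 3·√(np̄(1−p̄)) = 44.2667 − 3 × 6.1429 = 25.8381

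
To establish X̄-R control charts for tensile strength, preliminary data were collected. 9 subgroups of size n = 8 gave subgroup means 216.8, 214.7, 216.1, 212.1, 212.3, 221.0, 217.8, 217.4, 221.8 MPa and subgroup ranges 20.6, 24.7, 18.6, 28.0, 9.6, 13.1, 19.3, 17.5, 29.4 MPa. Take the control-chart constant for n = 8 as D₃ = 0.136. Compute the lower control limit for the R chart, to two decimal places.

2.73

R̄ = (20.6 + 24.7 + 18.6 + 28.0 + 9.6 + 13.1 + 19.3 + 17.5 + 29.4) / 9 = 180.8000 / 9 = 20.0889
LCL_R = D₃·R̄ = 0.136 × 20.0889 = 2.7321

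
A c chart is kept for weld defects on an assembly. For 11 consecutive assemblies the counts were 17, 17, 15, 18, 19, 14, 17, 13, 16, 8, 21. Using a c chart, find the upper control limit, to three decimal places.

c̄ = (17 + 17 + 15 + 18 + 19 + 14 + 17 + 13 + 16 + 8 + 21) / 11 = 175 / 11 = 15.9091
UCL = c̄ + 3√c̄ = 15.9091 + 3 × √15.9091 = 15.9091 + 3 × 3.9886 = 27.8750

27.875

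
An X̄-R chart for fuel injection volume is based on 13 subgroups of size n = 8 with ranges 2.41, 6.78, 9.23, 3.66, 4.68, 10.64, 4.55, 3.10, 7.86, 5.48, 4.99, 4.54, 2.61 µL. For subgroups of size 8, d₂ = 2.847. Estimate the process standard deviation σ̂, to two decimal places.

R̄ = (2.41 + 6.78 + 9.23 + 3.66 + 4.68 + 10.64 + 4.55 + 3.10 + 7.86 + 5.48 + 4.99 + 4.54 + 2.61) / 13 = 5.4254
σ̂ = R̄ / d₂ = 5.4254 / 2.847 = 1.9056

1.91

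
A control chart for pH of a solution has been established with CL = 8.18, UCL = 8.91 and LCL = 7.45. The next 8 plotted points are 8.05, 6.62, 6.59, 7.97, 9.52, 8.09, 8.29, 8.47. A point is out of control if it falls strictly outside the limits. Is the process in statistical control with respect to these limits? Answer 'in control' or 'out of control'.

out of control

Compare each point to [7.45, 8.91]: sample 2 = 6.62 < LCL; sample 3 = 6.59 < LCL; sample 5 = 9.52 > UCL.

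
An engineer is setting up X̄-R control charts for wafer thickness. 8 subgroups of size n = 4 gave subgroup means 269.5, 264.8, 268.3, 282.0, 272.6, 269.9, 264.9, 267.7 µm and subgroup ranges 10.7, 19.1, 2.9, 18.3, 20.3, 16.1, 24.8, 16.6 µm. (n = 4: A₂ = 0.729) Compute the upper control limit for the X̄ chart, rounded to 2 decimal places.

X̄̄ = (269.5 + 264.8 + 268.3 + 282.0 + 272.6 + 269.9 + 264.9 + 267.7) / 8 = 2159.7000 / 8 = 269.9625
R̄ = (10.7 + 19.1 + 2.9 + 18.3 + 20.3 + 16.1 + 24.8 + 16.6) / 8 = 128.8000 / 8 = 16.1000
UCL = X̄̄ + A₂·R̄ = 269.9625 + 0.729 × 16.1000 = 281.6994

281.70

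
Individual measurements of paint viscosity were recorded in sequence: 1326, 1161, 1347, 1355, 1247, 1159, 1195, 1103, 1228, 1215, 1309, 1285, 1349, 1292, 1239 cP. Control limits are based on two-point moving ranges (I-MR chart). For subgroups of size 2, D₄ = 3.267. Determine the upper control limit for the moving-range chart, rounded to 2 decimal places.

Moving ranges: 165, 186, 8, 108, 88, 36, 92, 125, 13, 94, 24, 64, 57, 53; M̄R̄ = 1113.0000 / 14 = 79.5000
UCL_MR = D₄·M̄R̄ = 3.267 × 79.5000 = 259.7265

259.73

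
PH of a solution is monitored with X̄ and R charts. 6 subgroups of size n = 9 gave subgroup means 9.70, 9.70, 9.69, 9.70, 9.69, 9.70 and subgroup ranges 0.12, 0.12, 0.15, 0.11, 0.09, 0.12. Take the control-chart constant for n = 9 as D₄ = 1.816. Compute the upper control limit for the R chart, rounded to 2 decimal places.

0.21

R̄ = (0.12 + 0.12 + 0.15 + 0.11 + 0.09 + 0.12) / 6 = 0.7100 / 6 = 0.1183
UCL_R = D₄·R̄ = 1.816 × 0.1183 = 0.2149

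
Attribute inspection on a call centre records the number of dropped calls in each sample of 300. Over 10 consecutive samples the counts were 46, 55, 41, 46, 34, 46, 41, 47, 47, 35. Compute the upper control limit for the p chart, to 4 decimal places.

p̄ = Σdᵢ / (k·n) = 438 / (10 × 300) = 0.14600
UCL = p̄ + 3·√(p̄(1−p̄)/n) = 0.14600 + 3 × √(0.14600×0.85400/300) = 0.14600 + 3 × 0.02039 = 0.20716

0.2072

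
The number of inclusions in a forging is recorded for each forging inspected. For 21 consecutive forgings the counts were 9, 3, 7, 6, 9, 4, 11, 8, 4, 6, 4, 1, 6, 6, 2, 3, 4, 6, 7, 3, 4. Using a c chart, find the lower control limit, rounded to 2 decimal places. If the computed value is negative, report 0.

c̄ = (9 + 3 + 7 + 6 + 9 + 4 + 11 + 8 + 4 + 6 + 4 + 1 + 6 + 6 + 2 + 3 + 4 + 6 + 7 + 3 + 4) / 21 = 113 / 21 = 5.3810
LCL = c̄ − 3√c̄ = 5.3810 − 3 × 2.3197 = -1.5781 → 0 (cannot be negative)

0.00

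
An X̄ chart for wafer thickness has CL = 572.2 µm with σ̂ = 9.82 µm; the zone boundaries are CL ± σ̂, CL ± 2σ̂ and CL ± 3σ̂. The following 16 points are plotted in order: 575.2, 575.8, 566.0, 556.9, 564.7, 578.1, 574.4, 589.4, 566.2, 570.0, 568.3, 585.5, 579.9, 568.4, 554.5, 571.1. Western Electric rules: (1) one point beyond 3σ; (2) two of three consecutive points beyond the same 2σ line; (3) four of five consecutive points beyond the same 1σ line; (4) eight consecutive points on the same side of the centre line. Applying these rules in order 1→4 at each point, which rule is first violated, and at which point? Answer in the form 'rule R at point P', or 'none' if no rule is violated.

none

Zone of each point (C = within 1σ̂, B = 1σ̂–2σ̂, A = 2σ̂–3σ̂, * = beyond 3σ̂; sign = side of CL): 1:+C, 2:+C, 3:-C, 4:-B, 5:-C, 6:+C, 7:+C, 8:+B, 9:-C, 10:-C, 11:-C, 12:+B, 13:+C, 14:-C, 15:-B, 16:-C
No rule fires across all 16 points.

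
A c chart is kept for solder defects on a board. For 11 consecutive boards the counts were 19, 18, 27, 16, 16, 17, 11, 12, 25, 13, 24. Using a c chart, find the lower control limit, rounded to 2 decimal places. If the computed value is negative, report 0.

5.27

c̄ = (19 + 18 + 27 + 16 + 16 + 17 + 11 + 12 + 25 + 13 + 24) / 11 = 198 / 11 = 18.0000
LCL = c̄ − 3√c̄ = 18.0000 − 3 × 4.2426 = 5.2721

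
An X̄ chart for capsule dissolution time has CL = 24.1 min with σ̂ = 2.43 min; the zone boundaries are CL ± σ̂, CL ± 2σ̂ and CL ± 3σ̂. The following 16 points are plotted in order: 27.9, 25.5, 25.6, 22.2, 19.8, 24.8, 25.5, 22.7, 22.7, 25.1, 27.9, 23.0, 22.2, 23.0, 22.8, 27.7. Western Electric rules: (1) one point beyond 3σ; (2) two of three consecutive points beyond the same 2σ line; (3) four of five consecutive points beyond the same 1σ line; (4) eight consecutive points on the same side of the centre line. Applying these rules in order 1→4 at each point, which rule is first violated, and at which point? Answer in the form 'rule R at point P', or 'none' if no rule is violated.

Zone of each point (C = within 1σ̂, B = 1σ̂–2σ̂, A = 2σ̂–3σ̂, * = beyond 3σ̂; sign = side of CL): 1:+B, 2:+C, 3:+C, 4:-C, 5:-B, 6:+C, 7:+C, 8:-C, 9:-C, 10:+C, 11:+B, 12:-C, 13:-C, 14:-C, 15:-C, 16:+B
No rule fires across all 16 points.

none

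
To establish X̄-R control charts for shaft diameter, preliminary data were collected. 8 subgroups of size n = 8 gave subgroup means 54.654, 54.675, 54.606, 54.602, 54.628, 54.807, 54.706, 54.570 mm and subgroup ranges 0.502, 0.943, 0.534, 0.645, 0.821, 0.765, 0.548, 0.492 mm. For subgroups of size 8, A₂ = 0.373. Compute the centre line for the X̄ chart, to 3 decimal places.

X̄̄ = (54.654 + 54.675 + 54.606 + 54.602 + 54.628 + 54.807 + 54.706 + 54.570) / 8 = 437.2480 / 8 = 54.6560
CL = X̄̄ = 54.6560

54.656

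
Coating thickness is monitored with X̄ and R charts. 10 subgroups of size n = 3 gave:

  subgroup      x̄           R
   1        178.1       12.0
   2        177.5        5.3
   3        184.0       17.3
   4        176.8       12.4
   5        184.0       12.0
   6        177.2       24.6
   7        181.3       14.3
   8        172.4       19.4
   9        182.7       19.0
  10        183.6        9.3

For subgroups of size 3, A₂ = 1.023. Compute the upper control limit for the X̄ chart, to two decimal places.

194.65

X̄̄ = (178.1 + 177.5 + 184.0 + 176.8 + 184.0 + 177.2 + 181.3 + 172.4 + 182.7 + 183.6) / 10 = 1797.6000 / 10 = 179.7600
R̄ = (12.0 + 5.3 + 17.3 + 12.4 + 12.0 + 24.6 + 14.3 + 19.4 + 19.0 + 9.3) / 10 = 145.6000 / 10 = 14.5600
UCL = X̄̄ + A₂·R̄ = 179.7600 + 1.023 × 14.5600 = 194.6549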